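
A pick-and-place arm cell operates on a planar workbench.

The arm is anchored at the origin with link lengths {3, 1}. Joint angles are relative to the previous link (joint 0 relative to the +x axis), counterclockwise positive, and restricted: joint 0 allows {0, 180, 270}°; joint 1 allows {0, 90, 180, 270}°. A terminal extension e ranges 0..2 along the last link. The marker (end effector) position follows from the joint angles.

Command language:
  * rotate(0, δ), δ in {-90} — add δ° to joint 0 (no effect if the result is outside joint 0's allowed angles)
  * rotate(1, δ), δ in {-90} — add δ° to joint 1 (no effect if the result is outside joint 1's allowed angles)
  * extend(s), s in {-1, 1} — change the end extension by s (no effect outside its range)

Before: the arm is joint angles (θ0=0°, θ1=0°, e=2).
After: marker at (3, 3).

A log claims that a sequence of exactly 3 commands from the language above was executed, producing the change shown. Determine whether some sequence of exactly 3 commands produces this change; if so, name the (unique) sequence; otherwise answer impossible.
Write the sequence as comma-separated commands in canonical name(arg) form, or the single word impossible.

begin: joint angles (θ0=0°, θ1=0°, e=2)
step 1 (rotate(1, -90)): joint angles (θ0=0°, θ1=270°, e=2)
step 2 (rotate(1, -90)): joint angles (θ0=0°, θ1=180°, e=2)
step 3 (rotate(1, -90)): joint angles (θ0=0°, θ1=90°, e=2)
all 64 alternatives checked — unique.

rotate(1, -90), rotate(1, -90), rotate(1, -90)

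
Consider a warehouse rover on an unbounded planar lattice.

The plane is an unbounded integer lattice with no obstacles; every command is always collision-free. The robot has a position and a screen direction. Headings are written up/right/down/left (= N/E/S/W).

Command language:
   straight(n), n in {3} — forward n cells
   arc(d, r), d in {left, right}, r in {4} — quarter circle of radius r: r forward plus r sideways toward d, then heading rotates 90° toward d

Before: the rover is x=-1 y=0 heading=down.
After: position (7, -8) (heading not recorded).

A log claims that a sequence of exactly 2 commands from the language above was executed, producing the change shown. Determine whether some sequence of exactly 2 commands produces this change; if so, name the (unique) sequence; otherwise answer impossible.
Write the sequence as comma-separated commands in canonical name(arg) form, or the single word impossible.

key: order matters: swapping arc(left, 4) and arc(right, 4) lands elsewhere
initial: x=-1 y=0 heading=down
[1] after arc(left, 4): x=3 y=-4 heading=right
[2] after arc(right, 4): x=7 y=-8 heading=down
no rival 2-sequence matches.

arc(left, 4), arc(right, 4)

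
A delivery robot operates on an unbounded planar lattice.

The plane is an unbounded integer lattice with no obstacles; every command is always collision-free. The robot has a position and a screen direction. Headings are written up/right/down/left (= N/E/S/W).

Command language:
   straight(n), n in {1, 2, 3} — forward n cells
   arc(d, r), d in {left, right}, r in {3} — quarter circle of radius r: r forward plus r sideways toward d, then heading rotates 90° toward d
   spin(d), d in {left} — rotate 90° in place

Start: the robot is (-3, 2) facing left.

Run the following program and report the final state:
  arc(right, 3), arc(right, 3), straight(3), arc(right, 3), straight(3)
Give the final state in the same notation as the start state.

(3, 2) facing down

from: (-3, 2) facing left
[1] after arc(right, 3): (-6, 5) facing up
[2] after arc(right, 3): (-3, 8) facing right
[3] after straight(3): (0, 8) facing right
[4] after arc(right, 3): (3, 5) facing down
[5] after straight(3): (3, 2) facing down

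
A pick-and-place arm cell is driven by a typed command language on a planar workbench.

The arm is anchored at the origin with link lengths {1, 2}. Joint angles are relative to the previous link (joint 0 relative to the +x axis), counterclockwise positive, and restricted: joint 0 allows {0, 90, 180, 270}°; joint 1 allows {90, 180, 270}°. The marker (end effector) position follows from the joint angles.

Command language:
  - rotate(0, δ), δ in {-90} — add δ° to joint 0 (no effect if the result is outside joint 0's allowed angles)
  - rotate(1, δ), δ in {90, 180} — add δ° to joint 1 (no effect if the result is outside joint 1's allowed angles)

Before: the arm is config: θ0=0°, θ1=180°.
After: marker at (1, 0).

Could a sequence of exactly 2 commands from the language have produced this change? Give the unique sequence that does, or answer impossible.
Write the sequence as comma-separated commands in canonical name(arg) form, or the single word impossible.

start: config: θ0=0°, θ1=180°
t=1 rotate(0, -90) ⇒ config: θ0=270°, θ1=180°
t=2 rotate(0, -90) ⇒ config: θ0=180°, θ1=180°
all 9 alternatives checked — unique.

rotate(0, -90), rotate(0, -90)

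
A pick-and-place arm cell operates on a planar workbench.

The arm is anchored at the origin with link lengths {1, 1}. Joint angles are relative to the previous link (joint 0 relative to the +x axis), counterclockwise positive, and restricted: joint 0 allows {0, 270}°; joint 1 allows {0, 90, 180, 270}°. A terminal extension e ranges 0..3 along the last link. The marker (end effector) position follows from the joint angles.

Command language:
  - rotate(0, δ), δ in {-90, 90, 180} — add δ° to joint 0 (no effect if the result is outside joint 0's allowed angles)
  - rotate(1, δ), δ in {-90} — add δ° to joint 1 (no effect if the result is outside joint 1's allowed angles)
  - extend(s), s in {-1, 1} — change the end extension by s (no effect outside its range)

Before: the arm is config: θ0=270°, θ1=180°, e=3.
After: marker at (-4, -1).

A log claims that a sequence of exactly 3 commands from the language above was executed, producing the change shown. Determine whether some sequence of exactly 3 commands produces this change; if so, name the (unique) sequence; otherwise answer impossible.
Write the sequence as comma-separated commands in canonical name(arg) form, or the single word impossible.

t0: config: θ0=270°, θ1=180°, e=3
[1] after rotate(1, -90): config: θ0=270°, θ1=90°, e=3
[2] after rotate(1, -90): config: θ0=270°, θ1=0°, e=3
[3] after rotate(1, -90): config: θ0=270°, θ1=270°, e=3
no rival 3-sequence matches.

rotate(1, -90), rotate(1, -90), rotate(1, -90)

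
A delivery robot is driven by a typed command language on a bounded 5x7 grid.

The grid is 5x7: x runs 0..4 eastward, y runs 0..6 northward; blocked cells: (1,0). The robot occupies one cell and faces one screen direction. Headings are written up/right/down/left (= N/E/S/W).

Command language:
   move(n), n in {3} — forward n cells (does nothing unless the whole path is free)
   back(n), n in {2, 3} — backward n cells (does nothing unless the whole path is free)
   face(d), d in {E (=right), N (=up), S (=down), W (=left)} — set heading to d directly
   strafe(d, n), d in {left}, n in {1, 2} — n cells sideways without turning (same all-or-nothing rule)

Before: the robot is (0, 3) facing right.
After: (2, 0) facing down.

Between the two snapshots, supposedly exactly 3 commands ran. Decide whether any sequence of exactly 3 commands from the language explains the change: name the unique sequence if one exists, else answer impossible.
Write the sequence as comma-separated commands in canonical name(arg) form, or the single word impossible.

face(S), strafe(left, 2), move(3)

key: cell and facing (now S) both changed — the 3 commands mix motion and turning
from: (0, 3) facing right
t=1 face(S) ⇒ (0, 3) facing down
t=2 strafe(left, 2) ⇒ (2, 3) facing down
t=3 move(3) ⇒ (2, 0) facing down
no rival 3-sequence matches.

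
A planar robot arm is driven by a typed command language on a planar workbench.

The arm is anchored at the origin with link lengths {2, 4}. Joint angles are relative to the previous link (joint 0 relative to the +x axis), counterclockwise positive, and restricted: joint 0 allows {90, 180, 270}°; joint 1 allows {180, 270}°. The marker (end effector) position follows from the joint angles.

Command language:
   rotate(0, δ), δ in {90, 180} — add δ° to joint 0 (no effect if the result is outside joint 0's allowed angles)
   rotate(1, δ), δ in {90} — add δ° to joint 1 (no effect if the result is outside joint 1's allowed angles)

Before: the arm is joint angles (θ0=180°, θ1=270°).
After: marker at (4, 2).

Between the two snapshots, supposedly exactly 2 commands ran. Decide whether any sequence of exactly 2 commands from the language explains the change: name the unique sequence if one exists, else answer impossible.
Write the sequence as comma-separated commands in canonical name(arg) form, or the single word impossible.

key: order matters: swapping rotate(0, 90) and rotate(0, 180) lands elsewhere
initial: joint angles (θ0=180°, θ1=270°)
step 1 (rotate(0, 90)): joint angles (θ0=270°, θ1=270°)
step 2 (rotate(0, 180)): joint angles (θ0=90°, θ1=270°)
uniquely the one of 9 2-step routes that fits.

rotate(0, 90), rotate(0, 180)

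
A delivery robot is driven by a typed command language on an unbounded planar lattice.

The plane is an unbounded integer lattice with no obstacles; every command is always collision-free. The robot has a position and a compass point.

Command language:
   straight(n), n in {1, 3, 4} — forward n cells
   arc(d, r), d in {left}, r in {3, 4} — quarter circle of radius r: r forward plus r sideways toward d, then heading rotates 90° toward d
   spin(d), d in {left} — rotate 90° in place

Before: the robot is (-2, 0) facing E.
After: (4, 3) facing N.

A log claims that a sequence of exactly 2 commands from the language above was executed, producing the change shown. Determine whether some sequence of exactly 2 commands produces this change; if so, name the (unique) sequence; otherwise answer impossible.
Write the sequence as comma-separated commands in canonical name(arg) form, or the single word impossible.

key: cell and facing (now N) both changed — the 2 commands mix motion and turning
from: (-2, 0) facing E
t=1 straight(3) ⇒ (1, 0) facing E
t=2 arc(left, 3) ⇒ (4, 3) facing N
no rival 2-sequence matches.

straight(3), arc(left, 3)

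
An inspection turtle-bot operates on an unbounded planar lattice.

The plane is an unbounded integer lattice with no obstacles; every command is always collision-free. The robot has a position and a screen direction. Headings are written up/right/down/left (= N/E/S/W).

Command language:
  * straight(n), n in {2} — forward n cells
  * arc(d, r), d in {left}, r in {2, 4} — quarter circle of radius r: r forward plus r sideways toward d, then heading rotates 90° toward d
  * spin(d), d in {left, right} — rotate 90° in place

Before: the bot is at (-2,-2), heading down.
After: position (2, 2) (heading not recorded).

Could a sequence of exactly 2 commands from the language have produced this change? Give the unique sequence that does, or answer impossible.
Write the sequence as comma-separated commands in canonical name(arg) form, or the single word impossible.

key: order matters: swapping spin(left) and arc(left, 4) lands elsewhere
start: at (-2,-2), heading down
[1] after spin(left): at (-2,-2), heading right
[2] after arc(left, 4): at (2,2), heading up
no other 2-command option fits: unique.

spin(left), arc(left, 4)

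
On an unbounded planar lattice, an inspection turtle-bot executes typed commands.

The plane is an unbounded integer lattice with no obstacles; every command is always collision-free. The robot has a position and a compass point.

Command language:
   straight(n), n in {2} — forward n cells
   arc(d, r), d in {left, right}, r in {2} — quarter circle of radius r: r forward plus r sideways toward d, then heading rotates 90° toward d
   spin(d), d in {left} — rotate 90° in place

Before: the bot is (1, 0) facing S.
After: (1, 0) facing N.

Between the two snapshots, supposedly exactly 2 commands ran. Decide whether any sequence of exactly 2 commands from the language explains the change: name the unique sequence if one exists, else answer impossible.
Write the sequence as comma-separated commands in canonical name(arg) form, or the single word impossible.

key: parked at (1,0) the whole time — nothing moves the robot
from: (1, 0) facing S
[1] after spin(left): (1, 0) facing E
[2] after spin(left): (1, 0) facing N
uniquely the one of 16 2-step routes that fits.

spin(left), spin(left)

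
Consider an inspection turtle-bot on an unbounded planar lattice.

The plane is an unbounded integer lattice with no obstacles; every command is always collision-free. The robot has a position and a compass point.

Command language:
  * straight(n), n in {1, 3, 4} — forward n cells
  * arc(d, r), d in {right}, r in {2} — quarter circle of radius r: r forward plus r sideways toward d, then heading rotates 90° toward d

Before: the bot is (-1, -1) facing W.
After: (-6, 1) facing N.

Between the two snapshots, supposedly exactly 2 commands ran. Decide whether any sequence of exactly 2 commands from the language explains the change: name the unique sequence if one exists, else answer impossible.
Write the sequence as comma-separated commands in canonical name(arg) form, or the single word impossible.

straight(3), arc(right, 2)

key: running arc(right, 2) before straight(3) would end elsewhere — order is forced
begin: (-1, -1) facing W
[1] after straight(3): (-4, -1) facing W
[2] after arc(right, 2): (-6, 1) facing N
uniquely the one of 16 2-step routes that fits.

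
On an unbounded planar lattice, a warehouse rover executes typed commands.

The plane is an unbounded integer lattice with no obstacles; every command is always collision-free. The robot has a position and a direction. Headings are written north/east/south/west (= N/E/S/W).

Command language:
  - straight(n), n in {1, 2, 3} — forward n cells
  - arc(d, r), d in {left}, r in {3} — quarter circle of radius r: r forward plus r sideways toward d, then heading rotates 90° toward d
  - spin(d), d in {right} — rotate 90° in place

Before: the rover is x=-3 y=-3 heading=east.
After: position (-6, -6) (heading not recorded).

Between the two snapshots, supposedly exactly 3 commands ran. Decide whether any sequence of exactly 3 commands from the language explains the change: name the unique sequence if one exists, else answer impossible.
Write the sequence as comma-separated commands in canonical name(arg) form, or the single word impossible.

spin(right), spin(right), arc(left, 3)

key: order matters: swapping spin(right) and arc(left, 3) lands elsewhere
start: x=-3 y=-3 heading=east
step 1 (spin(right)): x=-3 y=-3 heading=south
step 2 (spin(right)): x=-3 y=-3 heading=west
step 3 (arc(left, 3)): x=-6 y=-6 heading=south
no rival 3-sequence matches.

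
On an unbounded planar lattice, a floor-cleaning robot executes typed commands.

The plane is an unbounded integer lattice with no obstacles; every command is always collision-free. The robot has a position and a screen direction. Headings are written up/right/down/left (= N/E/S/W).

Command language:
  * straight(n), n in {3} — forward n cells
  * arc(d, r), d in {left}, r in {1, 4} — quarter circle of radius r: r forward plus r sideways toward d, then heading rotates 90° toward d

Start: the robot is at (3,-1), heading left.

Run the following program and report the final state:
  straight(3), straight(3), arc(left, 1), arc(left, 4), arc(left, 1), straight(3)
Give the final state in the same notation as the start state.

initial: at (3,-1), heading left
1. straight(3) → at (0,-1), heading left
2. straight(3) → at (-3,-1), heading left
3. arc(left, 1) → at (-4,-2), heading down
4. arc(left, 4) → at (0,-6), heading right
5. arc(left, 1) → at (1,-5), heading up
6. straight(3) → at (1,-2), heading up

at (1,-2), heading up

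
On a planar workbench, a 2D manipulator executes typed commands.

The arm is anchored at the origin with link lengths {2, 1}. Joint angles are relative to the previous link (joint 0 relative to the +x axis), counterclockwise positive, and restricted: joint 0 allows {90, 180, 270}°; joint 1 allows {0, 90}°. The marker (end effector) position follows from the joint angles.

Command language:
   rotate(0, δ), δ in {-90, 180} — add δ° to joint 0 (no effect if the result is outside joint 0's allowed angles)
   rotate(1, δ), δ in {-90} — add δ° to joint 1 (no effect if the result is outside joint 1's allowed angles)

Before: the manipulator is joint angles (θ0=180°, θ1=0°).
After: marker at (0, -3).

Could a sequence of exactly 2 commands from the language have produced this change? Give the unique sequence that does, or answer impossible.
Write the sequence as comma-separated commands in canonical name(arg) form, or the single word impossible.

key: running rotate(0, 180) before rotate(0, -90) would end elsewhere — order is forced
from: joint angles (θ0=180°, θ1=0°)
1. rotate(0, -90) → joint angles (θ0=90°, θ1=0°)
2. rotate(0, 180) → joint angles (θ0=270°, θ1=0°)
uniquely the one of 9 2-step routes that fits.

rotate(0, -90), rotate(0, 180)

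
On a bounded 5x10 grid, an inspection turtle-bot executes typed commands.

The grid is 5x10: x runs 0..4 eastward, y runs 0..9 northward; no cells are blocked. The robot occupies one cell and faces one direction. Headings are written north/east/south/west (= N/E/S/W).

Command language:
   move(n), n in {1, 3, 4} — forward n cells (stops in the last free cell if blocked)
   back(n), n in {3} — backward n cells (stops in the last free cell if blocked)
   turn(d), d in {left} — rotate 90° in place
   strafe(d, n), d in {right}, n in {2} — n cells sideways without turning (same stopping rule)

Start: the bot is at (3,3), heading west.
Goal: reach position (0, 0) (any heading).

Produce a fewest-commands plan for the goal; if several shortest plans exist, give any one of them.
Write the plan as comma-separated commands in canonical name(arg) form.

from: at (3,3), heading west
1. move(4) → at (0,3), heading west
2. turn(left) → at (0,3), heading south
3. move(4) → at (0,0), heading south
no 2-step plan works, so 3 is optimal.

move(4), turn(left), move(4)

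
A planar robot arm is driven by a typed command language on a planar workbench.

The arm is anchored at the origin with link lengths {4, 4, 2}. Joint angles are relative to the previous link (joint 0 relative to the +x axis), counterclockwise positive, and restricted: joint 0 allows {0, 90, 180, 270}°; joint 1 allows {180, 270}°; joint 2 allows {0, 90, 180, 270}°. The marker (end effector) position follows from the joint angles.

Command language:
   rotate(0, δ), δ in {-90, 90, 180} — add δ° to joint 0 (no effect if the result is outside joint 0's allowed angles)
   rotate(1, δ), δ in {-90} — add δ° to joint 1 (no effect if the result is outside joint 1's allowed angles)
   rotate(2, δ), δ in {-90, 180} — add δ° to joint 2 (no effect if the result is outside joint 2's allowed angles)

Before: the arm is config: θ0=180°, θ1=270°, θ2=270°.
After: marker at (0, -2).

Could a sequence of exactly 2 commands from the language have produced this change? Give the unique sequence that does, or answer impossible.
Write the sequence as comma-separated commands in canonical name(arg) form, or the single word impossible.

rotate(1, -90), rotate(1, -90)

initial: config: θ0=180°, θ1=270°, θ2=270°
[1] after rotate(1, -90): config: θ0=180°, θ1=180°, θ2=270°
[2] after rotate(1, -90): config: θ0=180°, θ1=180°, θ2=270°
all 36 alternatives checked — unique.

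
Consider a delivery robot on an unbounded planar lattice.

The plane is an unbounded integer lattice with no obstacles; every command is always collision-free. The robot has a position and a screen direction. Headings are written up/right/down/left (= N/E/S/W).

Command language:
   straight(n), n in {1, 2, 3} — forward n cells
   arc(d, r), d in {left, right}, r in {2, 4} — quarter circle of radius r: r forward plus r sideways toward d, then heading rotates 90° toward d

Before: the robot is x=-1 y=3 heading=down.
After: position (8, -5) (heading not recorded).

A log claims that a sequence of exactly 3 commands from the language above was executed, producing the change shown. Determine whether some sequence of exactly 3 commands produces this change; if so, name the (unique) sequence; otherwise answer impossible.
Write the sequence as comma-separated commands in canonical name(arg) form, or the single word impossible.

key: running arc(right, 4) before arc(left, 4) would end elsewhere — order is forced
t0: x=-1 y=3 heading=down
1. arc(left, 4) → x=3 y=-1 heading=right
2. straight(1) → x=4 y=-1 heading=right
3. arc(right, 4) → x=8 y=-5 heading=down
uniquely the one of 343 3-step routes that fits.

arc(left, 4), straight(1), arc(right, 4)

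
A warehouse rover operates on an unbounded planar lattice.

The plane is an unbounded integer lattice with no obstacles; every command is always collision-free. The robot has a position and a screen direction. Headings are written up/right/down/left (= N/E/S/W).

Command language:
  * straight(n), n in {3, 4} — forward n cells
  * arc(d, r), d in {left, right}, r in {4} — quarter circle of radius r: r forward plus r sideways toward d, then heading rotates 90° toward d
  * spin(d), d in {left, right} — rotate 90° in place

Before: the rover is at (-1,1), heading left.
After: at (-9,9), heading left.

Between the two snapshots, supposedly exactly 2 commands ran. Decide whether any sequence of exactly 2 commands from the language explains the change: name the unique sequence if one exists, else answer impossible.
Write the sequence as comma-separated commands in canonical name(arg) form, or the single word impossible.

arc(right, 4), arc(left, 4)

key: order matters: swapping arc(right, 4) and arc(left, 4) lands elsewhere
from: at (-1,1), heading left
1. arc(right, 4) → at (-5,5), heading up
2. arc(left, 4) → at (-9,9), heading left
no rival 2-sequence matches.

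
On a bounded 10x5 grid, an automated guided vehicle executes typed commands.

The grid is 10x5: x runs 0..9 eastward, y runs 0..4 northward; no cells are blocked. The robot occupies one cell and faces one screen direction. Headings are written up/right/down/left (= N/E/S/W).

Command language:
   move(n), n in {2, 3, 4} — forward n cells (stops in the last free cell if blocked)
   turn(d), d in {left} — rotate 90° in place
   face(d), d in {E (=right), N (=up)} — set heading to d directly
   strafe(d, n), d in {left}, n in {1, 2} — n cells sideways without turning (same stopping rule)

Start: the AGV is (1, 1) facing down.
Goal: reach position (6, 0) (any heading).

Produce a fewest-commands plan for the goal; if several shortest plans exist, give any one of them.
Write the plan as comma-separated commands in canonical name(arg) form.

move(3), strafe(left, 2), strafe(left, 2), strafe(left, 1)

initial: (1, 1) facing down
t=1 move(3) ⇒ (1, 0) facing down
t=2 strafe(left, 2) ⇒ (3, 0) facing down
t=3 strafe(left, 2) ⇒ (5, 0) facing down
t=4 strafe(left, 1) ⇒ (6, 0) facing down
nothing shorter than 4 reaches the goal.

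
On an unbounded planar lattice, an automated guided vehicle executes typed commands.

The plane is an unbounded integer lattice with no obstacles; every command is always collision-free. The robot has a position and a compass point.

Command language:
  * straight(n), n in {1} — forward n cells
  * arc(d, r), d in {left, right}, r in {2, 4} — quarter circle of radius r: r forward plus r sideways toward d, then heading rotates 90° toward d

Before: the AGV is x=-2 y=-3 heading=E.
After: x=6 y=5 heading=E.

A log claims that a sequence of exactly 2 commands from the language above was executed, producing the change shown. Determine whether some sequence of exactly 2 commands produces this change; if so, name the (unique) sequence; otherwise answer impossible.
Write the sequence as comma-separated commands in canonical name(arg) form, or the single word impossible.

key: order matters: swapping arc(left, 4) and arc(right, 4) lands elsewhere
start: x=-2 y=-3 heading=E
1. arc(left, 4) → x=2 y=1 heading=N
2. arc(right, 4) → x=6 y=5 heading=E
no rival 2-sequence matches.

arc(left, 4), arc(right, 4)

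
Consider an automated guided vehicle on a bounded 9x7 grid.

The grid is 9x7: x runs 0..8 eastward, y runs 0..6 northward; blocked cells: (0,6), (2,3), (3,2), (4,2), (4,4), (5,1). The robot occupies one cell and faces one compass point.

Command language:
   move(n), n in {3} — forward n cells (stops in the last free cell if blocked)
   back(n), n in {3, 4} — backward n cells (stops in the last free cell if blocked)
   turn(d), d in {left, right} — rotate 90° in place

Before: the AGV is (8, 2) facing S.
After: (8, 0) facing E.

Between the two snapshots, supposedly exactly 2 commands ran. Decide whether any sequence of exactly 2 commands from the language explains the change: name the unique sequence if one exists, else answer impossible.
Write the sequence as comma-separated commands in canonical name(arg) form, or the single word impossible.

key: running turn(left) before move(3) would end elsewhere — order is forced
t0: (8, 2) facing S
step 1 (move(3)): (8, 0) facing S
step 2 (turn(left)): (8, 0) facing E
all 25 alternatives checked — unique.

move(3), turn(left)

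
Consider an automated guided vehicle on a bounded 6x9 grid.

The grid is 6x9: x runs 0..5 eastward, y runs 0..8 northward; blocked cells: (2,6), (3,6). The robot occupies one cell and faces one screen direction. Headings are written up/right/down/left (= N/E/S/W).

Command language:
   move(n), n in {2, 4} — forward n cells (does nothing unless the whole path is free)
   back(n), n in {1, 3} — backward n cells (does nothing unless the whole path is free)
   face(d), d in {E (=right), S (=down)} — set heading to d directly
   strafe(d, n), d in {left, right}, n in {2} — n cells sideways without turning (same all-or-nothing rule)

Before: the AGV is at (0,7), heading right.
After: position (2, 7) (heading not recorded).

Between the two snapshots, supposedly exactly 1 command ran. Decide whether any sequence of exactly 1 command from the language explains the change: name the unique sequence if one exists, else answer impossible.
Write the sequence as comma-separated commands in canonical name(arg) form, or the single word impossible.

begin: at (0,7), heading right
t=1 move(2) ⇒ at (2,7), heading right
no other 1-command option fits: unique.

move(2)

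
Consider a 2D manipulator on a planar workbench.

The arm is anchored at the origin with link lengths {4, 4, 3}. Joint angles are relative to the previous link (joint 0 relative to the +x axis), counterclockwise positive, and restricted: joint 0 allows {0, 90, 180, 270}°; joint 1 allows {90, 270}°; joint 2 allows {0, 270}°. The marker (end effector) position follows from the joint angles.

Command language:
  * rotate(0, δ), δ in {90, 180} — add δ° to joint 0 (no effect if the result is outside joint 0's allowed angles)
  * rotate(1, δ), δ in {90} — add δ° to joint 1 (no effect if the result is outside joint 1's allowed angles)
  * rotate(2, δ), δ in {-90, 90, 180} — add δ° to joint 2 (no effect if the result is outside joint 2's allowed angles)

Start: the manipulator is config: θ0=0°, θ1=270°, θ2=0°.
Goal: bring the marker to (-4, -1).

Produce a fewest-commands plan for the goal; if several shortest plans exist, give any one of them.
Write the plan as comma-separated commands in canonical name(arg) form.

initial: config: θ0=0°, θ1=270°, θ2=0°
[1] after rotate(2, -90): config: θ0=0°, θ1=270°, θ2=270°
[2] after rotate(0, 90): config: θ0=90°, θ1=270°, θ2=270°
[3] after rotate(0, 180): config: θ0=270°, θ1=270°, θ2=270°
shorter routes all fall short; 3 is best.

rotate(2, -90), rotate(0, 90), rotate(0, 180)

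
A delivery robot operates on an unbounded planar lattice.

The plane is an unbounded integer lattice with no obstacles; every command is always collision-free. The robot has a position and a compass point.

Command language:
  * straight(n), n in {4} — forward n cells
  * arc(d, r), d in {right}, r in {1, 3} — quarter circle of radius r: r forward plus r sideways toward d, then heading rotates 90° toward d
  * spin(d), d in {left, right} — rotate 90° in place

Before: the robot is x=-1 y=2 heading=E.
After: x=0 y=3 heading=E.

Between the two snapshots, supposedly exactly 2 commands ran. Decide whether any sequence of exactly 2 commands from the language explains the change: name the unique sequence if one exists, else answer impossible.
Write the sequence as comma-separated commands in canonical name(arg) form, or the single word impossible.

key: still facing E at the end — net rotation zero over 2 steps
start: x=-1 y=2 heading=E
t=1 spin(left) ⇒ x=-1 y=2 heading=N
t=2 arc(right, 1) ⇒ x=0 y=3 heading=E
all 25 alternatives checked — unique.

spin(left), arc(right, 1)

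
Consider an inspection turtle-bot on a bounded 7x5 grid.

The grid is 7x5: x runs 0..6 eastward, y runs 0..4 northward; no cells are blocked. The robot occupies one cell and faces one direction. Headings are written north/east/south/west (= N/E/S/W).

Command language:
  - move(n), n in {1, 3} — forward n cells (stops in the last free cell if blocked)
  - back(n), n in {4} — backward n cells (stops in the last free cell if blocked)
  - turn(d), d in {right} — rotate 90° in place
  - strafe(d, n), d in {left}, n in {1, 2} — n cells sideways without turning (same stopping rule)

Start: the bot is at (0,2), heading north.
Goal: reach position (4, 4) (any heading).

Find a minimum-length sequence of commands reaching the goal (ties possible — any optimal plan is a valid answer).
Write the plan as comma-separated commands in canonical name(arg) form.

start: at (0,2), heading north
1. turn(right) → at (0,2), heading east
2. move(1) → at (1,2), heading east
3. strafe(left, 2) → at (1,4), heading east
4. move(3) → at (4,4), heading east
shorter routes all fall short; 4 is best.

turn(right), move(1), strafe(left, 2), move(3)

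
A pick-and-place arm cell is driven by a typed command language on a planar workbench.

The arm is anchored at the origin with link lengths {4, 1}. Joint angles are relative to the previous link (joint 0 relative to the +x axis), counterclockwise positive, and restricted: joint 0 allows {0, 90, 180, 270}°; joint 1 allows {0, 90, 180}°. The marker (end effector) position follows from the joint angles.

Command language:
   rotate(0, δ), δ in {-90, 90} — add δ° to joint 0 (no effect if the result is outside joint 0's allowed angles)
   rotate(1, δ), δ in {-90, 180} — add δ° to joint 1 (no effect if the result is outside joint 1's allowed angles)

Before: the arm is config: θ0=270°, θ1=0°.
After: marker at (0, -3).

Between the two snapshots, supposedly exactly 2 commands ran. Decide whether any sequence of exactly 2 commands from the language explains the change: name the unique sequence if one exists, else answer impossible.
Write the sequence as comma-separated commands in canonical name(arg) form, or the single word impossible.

rotate(1, -90), rotate(1, 180)

key: running rotate(1, 180) before rotate(1, -90) would end elsewhere — order is forced
initial: config: θ0=270°, θ1=0°
t=1 rotate(1, -90) ⇒ config: θ0=270°, θ1=0°
t=2 rotate(1, 180) ⇒ config: θ0=270°, θ1=180°
all 16 alternatives checked — unique.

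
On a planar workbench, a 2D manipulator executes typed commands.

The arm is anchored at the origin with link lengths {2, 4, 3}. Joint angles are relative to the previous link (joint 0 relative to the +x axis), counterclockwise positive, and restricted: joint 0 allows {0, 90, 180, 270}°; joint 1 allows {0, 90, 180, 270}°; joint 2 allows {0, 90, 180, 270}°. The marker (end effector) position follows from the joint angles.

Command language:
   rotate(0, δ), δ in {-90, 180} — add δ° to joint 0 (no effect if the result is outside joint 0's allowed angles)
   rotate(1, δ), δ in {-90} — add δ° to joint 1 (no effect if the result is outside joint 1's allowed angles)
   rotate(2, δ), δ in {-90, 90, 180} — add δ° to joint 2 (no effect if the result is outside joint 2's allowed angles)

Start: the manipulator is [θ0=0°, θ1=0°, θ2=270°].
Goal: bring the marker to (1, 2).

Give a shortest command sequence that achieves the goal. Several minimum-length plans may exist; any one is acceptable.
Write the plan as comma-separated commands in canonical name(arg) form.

rotate(0, 180), rotate(2, -90), rotate(0, -90), rotate(1, -90)

initial: [θ0=0°, θ1=0°, θ2=270°]
1. rotate(0, 180) → [θ0=180°, θ1=0°, θ2=270°]
2. rotate(2, -90) → [θ0=180°, θ1=0°, θ2=180°]
3. rotate(0, -90) → [θ0=90°, θ1=0°, θ2=180°]
4. rotate(1, -90) → [θ0=90°, θ1=270°, θ2=180°]
minimal: 4 command(s), checked below 4.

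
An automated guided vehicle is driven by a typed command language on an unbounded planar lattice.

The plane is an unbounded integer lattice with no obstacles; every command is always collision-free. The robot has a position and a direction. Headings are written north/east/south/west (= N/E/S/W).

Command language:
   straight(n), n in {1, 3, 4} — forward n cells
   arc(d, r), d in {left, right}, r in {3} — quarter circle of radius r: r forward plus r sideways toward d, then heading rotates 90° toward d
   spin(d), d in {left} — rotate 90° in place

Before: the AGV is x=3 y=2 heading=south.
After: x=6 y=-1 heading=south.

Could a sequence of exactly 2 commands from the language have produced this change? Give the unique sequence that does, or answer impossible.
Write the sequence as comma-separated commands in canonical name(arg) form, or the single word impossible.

key: order matters: swapping spin(left) and arc(right, 3) lands elsewhere
start: x=3 y=2 heading=south
step 1 (spin(left)): x=3 y=2 heading=east
step 2 (arc(right, 3)): x=6 y=-1 heading=south
no rival 2-sequence matches.

spin(left), arc(right, 3)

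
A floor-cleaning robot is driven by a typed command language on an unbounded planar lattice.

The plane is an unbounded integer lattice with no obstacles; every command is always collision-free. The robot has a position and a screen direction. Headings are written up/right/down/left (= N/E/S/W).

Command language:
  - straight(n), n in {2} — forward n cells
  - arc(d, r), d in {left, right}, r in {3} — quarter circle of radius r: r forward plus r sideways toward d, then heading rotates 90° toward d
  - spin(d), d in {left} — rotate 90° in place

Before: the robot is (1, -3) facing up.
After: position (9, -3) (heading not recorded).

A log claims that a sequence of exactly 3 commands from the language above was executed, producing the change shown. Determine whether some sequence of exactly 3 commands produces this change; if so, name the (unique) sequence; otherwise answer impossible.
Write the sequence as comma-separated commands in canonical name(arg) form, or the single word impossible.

arc(right, 3), straight(2), arc(right, 3)

start: (1, -3) facing up
[1] after arc(right, 3): (4, 0) facing right
[2] after straight(2): (6, 0) facing right
[3] after arc(right, 3): (9, -3) facing down
all 64 alternatives checked — unique.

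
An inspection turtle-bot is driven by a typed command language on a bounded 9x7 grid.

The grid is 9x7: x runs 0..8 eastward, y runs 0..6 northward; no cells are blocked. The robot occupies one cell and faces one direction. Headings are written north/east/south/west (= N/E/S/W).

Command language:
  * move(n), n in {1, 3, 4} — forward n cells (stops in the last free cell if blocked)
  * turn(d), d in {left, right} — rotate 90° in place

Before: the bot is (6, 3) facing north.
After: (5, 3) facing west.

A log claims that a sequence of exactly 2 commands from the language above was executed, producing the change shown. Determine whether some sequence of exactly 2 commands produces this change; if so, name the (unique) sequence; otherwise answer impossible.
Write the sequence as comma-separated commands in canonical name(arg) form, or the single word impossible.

turn(left), move(1)

key: order matters: swapping turn(left) and move(1) lands elsewhere
t0: (6, 3) facing north
1. turn(left) → (6, 3) facing west
2. move(1) → (5, 3) facing west
no rival 2-sequence matches.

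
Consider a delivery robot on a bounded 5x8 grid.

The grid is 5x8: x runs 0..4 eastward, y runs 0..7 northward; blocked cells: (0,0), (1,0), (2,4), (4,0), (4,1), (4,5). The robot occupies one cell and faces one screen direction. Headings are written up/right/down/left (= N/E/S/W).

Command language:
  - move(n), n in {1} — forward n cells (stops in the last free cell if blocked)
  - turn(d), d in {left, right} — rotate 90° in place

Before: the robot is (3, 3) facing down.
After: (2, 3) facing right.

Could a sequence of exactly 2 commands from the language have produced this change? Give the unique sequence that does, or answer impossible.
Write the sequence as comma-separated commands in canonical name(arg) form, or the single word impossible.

impossible

checked all 2-command options: none fits.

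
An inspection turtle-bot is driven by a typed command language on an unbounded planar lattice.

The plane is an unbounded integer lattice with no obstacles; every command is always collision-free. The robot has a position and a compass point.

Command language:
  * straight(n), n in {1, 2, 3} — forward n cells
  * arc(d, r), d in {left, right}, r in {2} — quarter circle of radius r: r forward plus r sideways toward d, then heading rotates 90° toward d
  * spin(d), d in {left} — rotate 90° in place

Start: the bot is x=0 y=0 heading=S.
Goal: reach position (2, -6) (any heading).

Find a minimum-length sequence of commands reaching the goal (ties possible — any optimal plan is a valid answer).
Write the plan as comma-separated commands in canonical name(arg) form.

initial: x=0 y=0 heading=S
1. arc(left, 2) → x=2 y=-2 heading=E
2. arc(right, 2) → x=4 y=-4 heading=S
3. arc(right, 2) → x=2 y=-6 heading=W
shorter routes all fall short; 3 is best.

arc(left, 2), arc(right, 2), arc(right, 2)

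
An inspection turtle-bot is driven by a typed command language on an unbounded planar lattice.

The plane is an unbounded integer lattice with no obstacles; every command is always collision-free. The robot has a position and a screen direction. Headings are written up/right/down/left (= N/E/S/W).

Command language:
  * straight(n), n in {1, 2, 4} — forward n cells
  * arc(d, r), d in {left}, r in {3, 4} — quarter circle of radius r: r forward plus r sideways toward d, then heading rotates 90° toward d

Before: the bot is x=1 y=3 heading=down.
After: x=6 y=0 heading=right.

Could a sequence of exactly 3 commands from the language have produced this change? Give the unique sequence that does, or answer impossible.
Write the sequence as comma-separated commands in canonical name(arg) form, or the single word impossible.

key: cell and facing (now E) both changed — the 3 commands mix motion and turning
initial: x=1 y=3 heading=down
1. arc(left, 3) → x=4 y=0 heading=right
2. straight(1) → x=5 y=0 heading=right
3. straight(1) → x=6 y=0 heading=right
uniquely the one of 125 3-step routes that fits.

arc(left, 3), straight(1), straight(1)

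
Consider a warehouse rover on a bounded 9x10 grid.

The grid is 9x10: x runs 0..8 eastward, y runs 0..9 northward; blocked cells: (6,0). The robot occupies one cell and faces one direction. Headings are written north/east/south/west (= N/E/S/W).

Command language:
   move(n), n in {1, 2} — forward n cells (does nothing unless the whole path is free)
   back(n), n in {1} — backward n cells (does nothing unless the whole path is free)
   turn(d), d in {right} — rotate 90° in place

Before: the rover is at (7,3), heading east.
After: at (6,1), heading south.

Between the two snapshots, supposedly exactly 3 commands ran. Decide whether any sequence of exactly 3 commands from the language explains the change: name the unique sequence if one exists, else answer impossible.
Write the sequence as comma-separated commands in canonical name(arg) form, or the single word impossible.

key: cell and facing (now S) both changed — the 3 commands mix motion and turning
begin: at (7,3), heading east
t=1 back(1) ⇒ at (6,3), heading east
t=2 turn(right) ⇒ at (6,3), heading south
t=3 move(2) ⇒ at (6,1), heading south
all 64 alternatives checked — unique.

back(1), turn(right), move(2)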